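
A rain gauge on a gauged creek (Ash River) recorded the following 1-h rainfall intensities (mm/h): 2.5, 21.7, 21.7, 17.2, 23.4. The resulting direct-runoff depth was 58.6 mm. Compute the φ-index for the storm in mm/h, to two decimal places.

φ ≈ 6.35 mm/h

Only the 4 blocks with intensity above φ contribute runoff: 21.7, 21.7, 17.2, 23.4 mm/h.
Σ(I−φ)·Δt = d  ⇒  (21.7+21.7+17.2+23.4 − 4φ)·1 = 58.6
φ = (84.00 − 58.6/1) / 4 = 6.35 mm/h.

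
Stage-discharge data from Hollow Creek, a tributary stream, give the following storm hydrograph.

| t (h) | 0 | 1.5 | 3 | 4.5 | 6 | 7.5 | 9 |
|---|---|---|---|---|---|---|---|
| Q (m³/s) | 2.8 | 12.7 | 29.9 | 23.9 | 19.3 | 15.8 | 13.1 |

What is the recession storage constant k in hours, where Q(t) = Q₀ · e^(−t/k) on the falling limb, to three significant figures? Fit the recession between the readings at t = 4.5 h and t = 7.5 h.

k ≈ 7.25 h

On the falling limb, Q drops from 23.9 to 15.8 m³/s between t = 4.5 h and t = 7.5 h (Δt = 3 h).
k = −Δt / ln(Q₂/Q₁) = −3 / ln(15.8/23.9) = 7.25 h.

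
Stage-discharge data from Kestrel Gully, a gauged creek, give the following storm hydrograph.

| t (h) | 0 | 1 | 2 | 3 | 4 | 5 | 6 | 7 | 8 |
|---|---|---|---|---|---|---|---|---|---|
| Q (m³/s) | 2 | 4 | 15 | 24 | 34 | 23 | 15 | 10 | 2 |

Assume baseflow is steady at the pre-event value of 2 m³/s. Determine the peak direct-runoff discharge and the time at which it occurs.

Subtracting baseflow gives direct-runoff ordinates: 0.0, 2.0, 13.0, 22.0, 32.0, 21.0, 13.0, 8.0, 0.0 m³/s.
The maximum is 32.0 m³/s, occurring at the reading for t = 4 h.

Q_p = 32.0 m³/s at t = 4 h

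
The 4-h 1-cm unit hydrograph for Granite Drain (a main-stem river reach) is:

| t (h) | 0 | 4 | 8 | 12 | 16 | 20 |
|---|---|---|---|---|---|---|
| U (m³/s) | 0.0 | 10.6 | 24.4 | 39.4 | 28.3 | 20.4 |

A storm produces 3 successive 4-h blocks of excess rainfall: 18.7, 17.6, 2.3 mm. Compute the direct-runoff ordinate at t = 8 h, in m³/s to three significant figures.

By discrete convolution, Q_j = Σ (P_i / 10 mm) · U_{j−i}.
At t = 8 h (j=2): Q = (18.7/10)·24.4 + (17.6/10)·10.6 + (2.3/10)·0.0 = 64.3 m³/s.

Q ≈ 64.3 m³/s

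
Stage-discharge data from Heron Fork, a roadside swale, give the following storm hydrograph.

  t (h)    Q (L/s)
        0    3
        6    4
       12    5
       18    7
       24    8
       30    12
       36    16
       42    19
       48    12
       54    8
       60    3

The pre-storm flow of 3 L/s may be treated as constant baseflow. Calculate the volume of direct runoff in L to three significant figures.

Direct-runoff ordinates (Q − Q_b): 0.0, 1.0, 2.0, 4.0, 5.0, 9.0, 13.0, 16.0, 9.0, 5.0, 0.0 L/s.
ΣQ_DR = 64.00 L/s.
With Δt = 6 h = 21600 s, V = ΣQ_DR · Δt = 64.00 × 21600 = 1.38 × 10^6 L.

V ≈ 1.38 × 10^6 L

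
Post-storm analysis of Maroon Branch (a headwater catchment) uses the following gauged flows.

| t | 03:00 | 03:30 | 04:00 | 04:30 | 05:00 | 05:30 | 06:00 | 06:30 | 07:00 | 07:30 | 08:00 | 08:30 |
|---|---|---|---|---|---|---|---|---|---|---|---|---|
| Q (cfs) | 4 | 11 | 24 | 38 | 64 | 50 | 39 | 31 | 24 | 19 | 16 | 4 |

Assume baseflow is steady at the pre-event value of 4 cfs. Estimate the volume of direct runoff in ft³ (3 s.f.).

Direct-runoff ordinates (Q − Q_b): 0.0, 7.0, 20.0, 34.0, 60.0, 46.0, 35.0, 27.0, 20.0, 15.0, 12.0, 0.0 cfs.
ΣQ_DR = 276.0 cfs.
With Δt = 0.5 h = 1800 s, V = ΣQ_DR · Δt = 276.0 × 1800 = 4.97 × 10^5 ft³.

V ≈ 4.97 × 10^5 ft³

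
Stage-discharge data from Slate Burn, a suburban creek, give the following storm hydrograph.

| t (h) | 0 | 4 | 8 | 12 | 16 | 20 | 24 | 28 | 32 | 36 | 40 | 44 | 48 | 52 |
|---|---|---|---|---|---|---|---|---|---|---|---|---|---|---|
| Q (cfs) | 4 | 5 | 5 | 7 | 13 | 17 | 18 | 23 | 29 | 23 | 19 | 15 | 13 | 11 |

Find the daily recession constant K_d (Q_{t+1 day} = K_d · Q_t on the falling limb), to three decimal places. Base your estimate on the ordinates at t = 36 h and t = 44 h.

K_d ≈ 0.277

Between t = 36 h and t = 44 h the flow falls from 23 to 15 cfs over 2×4 h = 8 h.
Per-interval ratio K = (15/23)^(1/2) = 0.8076; K_d = K^(24/4) = 0.277.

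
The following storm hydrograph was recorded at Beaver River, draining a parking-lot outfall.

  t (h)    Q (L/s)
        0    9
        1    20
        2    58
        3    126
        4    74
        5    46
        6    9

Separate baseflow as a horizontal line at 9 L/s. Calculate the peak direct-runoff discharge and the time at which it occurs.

Q_p = 117.0 L/s at t = 3 h

Subtracting baseflow gives direct-runoff ordinates: 0.0, 11.0, 49.0, 117.0, 65.0, 37.0, 0.0 L/s.
The maximum is 117.0 L/s, occurring at the reading for t = 3 h.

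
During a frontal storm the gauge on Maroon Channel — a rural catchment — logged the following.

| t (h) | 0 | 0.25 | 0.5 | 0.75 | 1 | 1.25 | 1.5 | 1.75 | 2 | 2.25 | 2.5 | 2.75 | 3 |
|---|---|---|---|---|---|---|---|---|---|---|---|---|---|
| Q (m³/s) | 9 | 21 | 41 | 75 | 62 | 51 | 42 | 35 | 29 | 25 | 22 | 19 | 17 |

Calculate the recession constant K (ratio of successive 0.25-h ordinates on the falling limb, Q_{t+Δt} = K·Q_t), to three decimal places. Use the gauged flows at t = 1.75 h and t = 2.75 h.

K ≈ 0.858

Using the recession-limb readings at t = 1.75 h and t = 2.75 h: Q falls from 35 to 19 m³/s over 4 intervals.
K = (Q₂/Q₁)^(1/4) = (19/35)^(1/4) = 0.858.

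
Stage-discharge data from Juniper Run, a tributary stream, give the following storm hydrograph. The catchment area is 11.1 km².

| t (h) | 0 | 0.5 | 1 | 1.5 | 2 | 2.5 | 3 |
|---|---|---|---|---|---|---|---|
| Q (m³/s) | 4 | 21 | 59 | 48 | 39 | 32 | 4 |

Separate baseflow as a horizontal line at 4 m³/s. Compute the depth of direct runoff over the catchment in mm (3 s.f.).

d ≈ 29.0 mm

Direct runoff: 0.0, 17.0, 55.0, 44.0, 35.0, 28.0, 0.0 m³/s; ΣQ_DR = 179.0 m³/s.
V = ΣQ_DR · Δt = 179.0 × 1800 s = 3.222 × 10^5 m³.
Over A = 11.1 km², depth = V / A = 29.0 mm.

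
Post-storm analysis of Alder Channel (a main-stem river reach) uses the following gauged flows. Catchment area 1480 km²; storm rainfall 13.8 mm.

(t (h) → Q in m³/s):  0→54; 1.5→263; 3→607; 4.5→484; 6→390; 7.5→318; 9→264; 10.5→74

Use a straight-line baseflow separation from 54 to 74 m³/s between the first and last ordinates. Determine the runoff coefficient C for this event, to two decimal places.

ΣQ_DR = 1942 m³/s; V = ΣQ_DR·Δt = 1.049 × 10^7 m³.
Runoff depth d = V / A = 7.086 mm.
C = d / P = 7.086 / 13.8 = 0.51.

C ≈ 0.51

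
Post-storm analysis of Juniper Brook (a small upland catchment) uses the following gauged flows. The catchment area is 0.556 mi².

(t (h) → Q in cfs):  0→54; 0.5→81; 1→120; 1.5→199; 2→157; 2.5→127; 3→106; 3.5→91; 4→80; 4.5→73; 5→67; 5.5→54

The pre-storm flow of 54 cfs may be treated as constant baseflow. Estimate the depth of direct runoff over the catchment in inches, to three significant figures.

d ≈ 0.782 in

Direct runoff: 0.0, 27.0, 66.0, 145.0, 103.0, 73.0, 52.0, 37.0, 26.0, 19.0, 13.0, 0.0 cfs; ΣQ_DR = 561.0 cfs.
V = ΣQ_DR · Δt = 561.0 × 1800 s = 1.010 × 10^6 ft³.
Over A = 0.556 mi², depth = V / A = 0.782 in.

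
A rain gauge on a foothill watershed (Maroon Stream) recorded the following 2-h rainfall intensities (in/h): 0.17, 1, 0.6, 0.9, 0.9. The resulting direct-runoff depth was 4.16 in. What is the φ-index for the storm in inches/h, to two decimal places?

Only the 4 blocks with intensity above φ contribute runoff: 1, 0.6, 0.9, 0.9 in/h.
Σ(I−φ)·Δt = d  ⇒  (1+0.6+0.9+0.9 − 4φ)·2 = 4.16
φ = (3.400 − 4.16/2) / 4 = 0.33 in/h.

φ ≈ 0.33 in/h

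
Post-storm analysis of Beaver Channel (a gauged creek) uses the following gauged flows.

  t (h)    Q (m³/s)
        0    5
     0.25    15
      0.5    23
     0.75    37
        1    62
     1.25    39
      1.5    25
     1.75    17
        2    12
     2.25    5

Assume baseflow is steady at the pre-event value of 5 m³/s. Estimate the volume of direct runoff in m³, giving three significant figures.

Direct-runoff ordinates (Q − Q_b): 0.0, 10.0, 18.0, 32.0, 57.0, 34.0, 20.0, 12.0, 7.0, 0.0 m³/s.
ΣQ_DR = 190.0 m³/s.
With Δt = 0.25 h = 900 s, V = ΣQ_DR · Δt = 190.0 × 900 = 1.71 × 10^5 m³.

V ≈ 1.71 × 10^5 m³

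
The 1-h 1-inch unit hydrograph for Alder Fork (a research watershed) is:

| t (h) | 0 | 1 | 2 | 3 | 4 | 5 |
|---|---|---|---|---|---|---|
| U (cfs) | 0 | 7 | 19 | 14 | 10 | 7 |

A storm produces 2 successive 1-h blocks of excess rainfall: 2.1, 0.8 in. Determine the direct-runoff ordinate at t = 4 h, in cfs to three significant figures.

Q ≈ 32.2 cfs

By discrete convolution, Q_j = Σ (P_i / 1 in) · U_{j−i}.
At t = 4 h (j=4): Q = (2.1/1)·10 + (0.8/1)·14 = 32.2 cfs.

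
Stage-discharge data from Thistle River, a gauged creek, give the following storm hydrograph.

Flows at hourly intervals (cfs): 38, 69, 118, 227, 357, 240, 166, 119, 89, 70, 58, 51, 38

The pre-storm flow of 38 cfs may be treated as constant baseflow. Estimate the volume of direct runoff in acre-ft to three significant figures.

V ≈ 94.7 acre-ft

Direct-runoff ordinates (Q − Q_b): 0.0, 31.0, 80.0, 189.0, 319.0, 202.0, 128.0, 81.0, 51.0, 32.0, 20.0, 13.0, 0.0 cfs.
ΣQ_DR = 1146 cfs.
With Δt = 1 h = 3600 s, V = ΣQ_DR · Δt = 1146 × 3600 = 4.13 × 10^6 ft³ = 94.7 acre-ft.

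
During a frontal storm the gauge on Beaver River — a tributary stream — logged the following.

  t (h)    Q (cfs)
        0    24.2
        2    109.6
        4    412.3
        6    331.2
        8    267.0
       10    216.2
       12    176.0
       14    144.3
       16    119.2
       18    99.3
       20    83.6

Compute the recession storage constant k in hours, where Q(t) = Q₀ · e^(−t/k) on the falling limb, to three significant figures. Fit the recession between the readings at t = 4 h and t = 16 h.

On the falling limb, Q drops from 412.3 to 119.2 cfs between t = 4 h and t = 16 h (Δt = 12 h).
k = −Δt / ln(Q₂/Q₁) = −12 / ln(119.2/412.3) = 9.67 h.

k ≈ 9.67 h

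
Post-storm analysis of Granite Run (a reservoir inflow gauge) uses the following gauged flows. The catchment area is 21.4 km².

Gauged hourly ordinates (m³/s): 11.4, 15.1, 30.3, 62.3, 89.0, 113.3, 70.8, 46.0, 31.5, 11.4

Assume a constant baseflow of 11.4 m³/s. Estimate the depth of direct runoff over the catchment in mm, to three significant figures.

Direct runoff: 0.0, 3.7, 18.9, 50.9, 77.6, 101.9, 59.4, 34.6, 20.1, 0.0 m³/s; ΣQ_DR = 367.1 m³/s.
V = ΣQ_DR · Δt = 367.1 × 3600 s = 1.322 × 10^6 m³.
Over A = 21.4 km², depth = V / A = 61.8 mm.

d ≈ 61.8 mm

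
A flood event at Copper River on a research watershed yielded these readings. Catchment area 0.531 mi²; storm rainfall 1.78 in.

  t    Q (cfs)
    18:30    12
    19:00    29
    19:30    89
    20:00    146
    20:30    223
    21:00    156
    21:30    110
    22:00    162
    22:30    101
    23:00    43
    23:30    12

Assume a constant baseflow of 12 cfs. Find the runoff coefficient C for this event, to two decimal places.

C ≈ 0.78

ΣQ_DR = 951.0 cfs; V = ΣQ_DR·Δt = 1.712 × 10^6 ft³.
Runoff depth d = V / A = 1.388 in.
C = d / P = 1.388 / 1.78 = 0.78.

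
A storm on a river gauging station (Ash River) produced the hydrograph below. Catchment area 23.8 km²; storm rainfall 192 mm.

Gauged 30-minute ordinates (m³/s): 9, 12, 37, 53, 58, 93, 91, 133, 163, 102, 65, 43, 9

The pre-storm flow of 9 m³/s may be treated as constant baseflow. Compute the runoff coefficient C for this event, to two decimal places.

C ≈ 0.30

ΣQ_DR = 751.0 m³/s; V = ΣQ_DR·Δt = 1.352 × 10^6 m³.
Runoff depth d = V / A = 56.80 mm.
C = d / P = 56.80 / 192 = 0.30.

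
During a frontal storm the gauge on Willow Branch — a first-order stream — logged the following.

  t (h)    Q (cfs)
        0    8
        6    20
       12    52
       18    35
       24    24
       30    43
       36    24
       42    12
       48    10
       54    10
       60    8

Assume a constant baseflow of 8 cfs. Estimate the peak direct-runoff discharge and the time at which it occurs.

Q_p = 44.0 cfs at t = 12 h

Subtracting baseflow gives direct-runoff ordinates: 0.0, 12.0, 44.0, 27.0, 16.0, 35.0, 16.0, 4.0, 2.0, 2.0, 0.0 cfs.
The maximum is 44.0 cfs, occurring at the reading for t = 12 h.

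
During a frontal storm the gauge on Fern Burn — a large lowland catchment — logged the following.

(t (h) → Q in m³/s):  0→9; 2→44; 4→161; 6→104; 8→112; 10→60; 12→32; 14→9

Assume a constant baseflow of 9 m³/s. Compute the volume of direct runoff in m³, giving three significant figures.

Direct-runoff ordinates (Q − Q_b): 0.0, 35.0, 152.0, 95.0, 103.0, 51.0, 23.0, 0.0 m³/s.
ΣQ_DR = 459.0 m³/s.
With Δt = 2 h = 7200 s, V = ΣQ_DR · Δt = 459.0 × 7200 = 3.30 × 10^6 m³.

V ≈ 3.30 × 10^6 m³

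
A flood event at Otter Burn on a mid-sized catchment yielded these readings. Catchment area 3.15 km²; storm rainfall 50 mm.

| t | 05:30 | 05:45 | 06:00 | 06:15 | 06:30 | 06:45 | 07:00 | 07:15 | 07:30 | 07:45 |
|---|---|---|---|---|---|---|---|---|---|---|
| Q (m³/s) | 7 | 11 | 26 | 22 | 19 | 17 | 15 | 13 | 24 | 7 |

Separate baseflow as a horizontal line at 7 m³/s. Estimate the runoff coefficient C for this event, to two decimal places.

C ≈ 0.52

ΣQ_DR = 91.00 m³/s; V = ΣQ_DR·Δt = 81900 m³.
Runoff depth d = V / A = 26.00 mm.
C = d / P = 26.00 / 50 = 0.52.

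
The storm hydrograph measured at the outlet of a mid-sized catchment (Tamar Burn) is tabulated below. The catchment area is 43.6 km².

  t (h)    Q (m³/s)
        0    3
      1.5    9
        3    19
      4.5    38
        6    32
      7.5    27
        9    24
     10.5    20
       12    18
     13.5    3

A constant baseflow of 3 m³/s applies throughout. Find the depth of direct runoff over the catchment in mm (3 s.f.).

d ≈ 20.2 mm

Direct runoff: 0.0, 6.0, 16.0, 35.0, 29.0, 24.0, 21.0, 17.0, 15.0, 0.0 m³/s; ΣQ_DR = 163.0 m³/s.
V = ΣQ_DR · Δt = 163.0 × 5400 s = 8.802 × 10^5 m³.
Over A = 43.6 km², depth = V / A = 20.2 mm.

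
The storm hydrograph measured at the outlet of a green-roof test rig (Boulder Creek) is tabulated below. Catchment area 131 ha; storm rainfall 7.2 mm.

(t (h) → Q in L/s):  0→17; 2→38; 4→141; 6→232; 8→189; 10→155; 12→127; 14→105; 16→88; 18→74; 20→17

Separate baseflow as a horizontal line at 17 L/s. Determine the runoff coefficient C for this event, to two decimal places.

C ≈ 0.76

ΣQ_DR = 996.0 L/s; V = ΣQ_DR·Δt = 7.171 × 10^6 L.
Runoff depth d = V / A = 5.474 mm.
C = d / P = 5.474 / 7.2 = 0.76.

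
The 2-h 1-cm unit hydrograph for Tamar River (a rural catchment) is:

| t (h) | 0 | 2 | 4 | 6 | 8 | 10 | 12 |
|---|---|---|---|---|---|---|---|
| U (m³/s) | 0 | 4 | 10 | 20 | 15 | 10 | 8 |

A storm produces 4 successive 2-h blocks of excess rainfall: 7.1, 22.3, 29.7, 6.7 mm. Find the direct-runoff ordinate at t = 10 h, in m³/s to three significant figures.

Q ≈ 107 m³/s

By discrete convolution, Q_j = Σ (P_i / 10 mm) · U_{j−i}.
At t = 10 h (j=5): Q = (7.1/10)·10 + (22.3/10)·15 + (29.7/10)·20 + (6.7/10)·10 = 107 m³/s.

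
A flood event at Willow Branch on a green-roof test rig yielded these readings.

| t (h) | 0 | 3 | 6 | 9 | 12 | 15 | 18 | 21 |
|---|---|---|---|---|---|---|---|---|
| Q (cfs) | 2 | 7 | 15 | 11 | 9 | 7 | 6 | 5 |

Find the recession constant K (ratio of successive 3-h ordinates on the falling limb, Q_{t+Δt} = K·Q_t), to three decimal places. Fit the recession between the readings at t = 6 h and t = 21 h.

K ≈ 0.803

Using the recession-limb readings at t = 6 h and t = 21 h: Q falls from 15 to 5 cfs over 5 intervals.
K = (Q₂/Q₁)^(1/5) = (5/15)^(1/5) = 0.803.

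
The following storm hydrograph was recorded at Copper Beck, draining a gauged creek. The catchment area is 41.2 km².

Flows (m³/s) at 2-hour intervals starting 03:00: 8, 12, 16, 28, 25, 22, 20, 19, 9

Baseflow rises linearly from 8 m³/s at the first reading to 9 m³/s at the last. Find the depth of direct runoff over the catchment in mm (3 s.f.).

d ≈ 14.4 mm

Direct runoff: 0.00, 3.88, 7.75, 19.62, 16.50, 13.38, 11.25, 10.12, 0.00 m³/s; ΣQ_DR = 82.50 m³/s.
V = ΣQ_DR · Δt = 82.50 × 7200 s = 5.940 × 10^5 m³.
Over A = 41.2 km², depth = V / A = 14.4 mm.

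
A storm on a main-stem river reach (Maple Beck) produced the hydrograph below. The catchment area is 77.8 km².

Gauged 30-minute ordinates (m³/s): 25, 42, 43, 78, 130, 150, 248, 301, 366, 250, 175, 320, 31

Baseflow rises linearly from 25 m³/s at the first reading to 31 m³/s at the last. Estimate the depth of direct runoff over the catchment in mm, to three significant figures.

d ≈ 41.5 mm

Direct runoff: 0.00, 16.50, 17.00, 51.50, 103.00, 122.50, 220.00, 272.50, 337.00, 220.50, 145.00, 289.50, 0.00 m³/s; ΣQ_DR = 1795 m³/s.
V = ΣQ_DR · Δt = 1795 × 1800 s = 3.231 × 10^6 m³.
Over A = 77.8 km², depth = V / A = 41.5 mm.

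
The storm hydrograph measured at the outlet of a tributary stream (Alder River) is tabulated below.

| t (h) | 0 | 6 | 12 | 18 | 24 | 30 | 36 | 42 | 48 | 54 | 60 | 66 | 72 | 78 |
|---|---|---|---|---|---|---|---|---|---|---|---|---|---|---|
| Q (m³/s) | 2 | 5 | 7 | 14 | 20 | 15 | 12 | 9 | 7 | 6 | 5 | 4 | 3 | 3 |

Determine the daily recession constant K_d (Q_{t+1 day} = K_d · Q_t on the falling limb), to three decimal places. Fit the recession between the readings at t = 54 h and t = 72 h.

Between t = 54 h and t = 72 h the flow falls from 6 to 3 m³/s over 3×6 h = 18 h.
Per-interval ratio K = (3/6)^(1/3) = 0.7937; K_d = K^(24/6) = 0.397.

K_d ≈ 0.397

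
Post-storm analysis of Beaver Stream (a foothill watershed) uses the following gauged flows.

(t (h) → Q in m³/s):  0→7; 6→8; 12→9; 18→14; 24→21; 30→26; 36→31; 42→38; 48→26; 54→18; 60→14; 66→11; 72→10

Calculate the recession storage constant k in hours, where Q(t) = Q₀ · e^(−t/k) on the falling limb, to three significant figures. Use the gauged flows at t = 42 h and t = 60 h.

k ≈ 18.0 h

On the falling limb, Q drops from 38 to 14 m³/s between t = 42 h and t = 60 h (Δt = 18 h).
k = −Δt / ln(Q₂/Q₁) = −18 / ln(14/38) = 18.0 h.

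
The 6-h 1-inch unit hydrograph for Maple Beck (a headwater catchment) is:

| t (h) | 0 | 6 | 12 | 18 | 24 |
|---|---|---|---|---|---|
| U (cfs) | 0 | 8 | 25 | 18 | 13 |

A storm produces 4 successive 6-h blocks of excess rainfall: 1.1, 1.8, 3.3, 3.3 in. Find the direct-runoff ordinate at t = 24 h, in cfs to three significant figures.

Q ≈ 156 cfs

By discrete convolution, Q_j = Σ (P_i / 1 in) · U_{j−i}.
At t = 24 h (j=4): Q = (1.1/1)·13 + (1.8/1)·18 + (3.3/1)·25 + (3.3/1)·8 = 156 cfs.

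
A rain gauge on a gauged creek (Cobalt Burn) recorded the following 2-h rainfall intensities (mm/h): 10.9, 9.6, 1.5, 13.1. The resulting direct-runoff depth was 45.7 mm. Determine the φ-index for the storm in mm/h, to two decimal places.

Only the 3 blocks with intensity above φ contribute runoff: 10.9, 9.6, 13.1 mm/h.
Σ(I−φ)·Δt = d  ⇒  (10.9+9.6+13.1 − 3φ)·2 = 45.7
φ = (33.60 − 45.7/2) / 3 = 3.58 mm/h.

φ ≈ 3.58 mm/h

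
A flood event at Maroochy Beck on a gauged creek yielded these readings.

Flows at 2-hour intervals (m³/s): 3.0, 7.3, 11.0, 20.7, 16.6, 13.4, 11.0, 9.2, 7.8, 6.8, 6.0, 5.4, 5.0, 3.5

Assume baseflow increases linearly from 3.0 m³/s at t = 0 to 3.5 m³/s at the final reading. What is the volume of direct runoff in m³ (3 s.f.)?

V ≈ 5.85 × 10^5 m³

Direct-runoff ordinates (Q − Q_b): 0.00, 4.26, 7.92, 17.58, 13.45, 10.21, 7.77, 5.93, 4.49, 3.45, 2.62, 1.98, 1.54, 0.00 m³/s.
ΣQ_DR = 81.20 m³/s.
With Δt = 2 h = 7200 s, V = ΣQ_DR · Δt = 81.20 × 7200 = 5.85 × 10^5 m³.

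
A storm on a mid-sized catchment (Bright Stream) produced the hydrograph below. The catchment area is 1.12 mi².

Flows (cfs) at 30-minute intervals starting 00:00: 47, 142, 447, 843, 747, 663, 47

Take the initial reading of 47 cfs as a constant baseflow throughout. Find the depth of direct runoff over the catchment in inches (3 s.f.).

Direct runoff: 0.0, 95.0, 400.0, 796.0, 700.0, 616.0, 0.0 cfs; ΣQ_DR = 2607 cfs.
V = ΣQ_DR · Δt = 2607 × 1800 s = 4.693 × 10^6 ft³.
Over A = 1.12 mi², depth = V / A = 1.80 in.

d ≈ 1.80 in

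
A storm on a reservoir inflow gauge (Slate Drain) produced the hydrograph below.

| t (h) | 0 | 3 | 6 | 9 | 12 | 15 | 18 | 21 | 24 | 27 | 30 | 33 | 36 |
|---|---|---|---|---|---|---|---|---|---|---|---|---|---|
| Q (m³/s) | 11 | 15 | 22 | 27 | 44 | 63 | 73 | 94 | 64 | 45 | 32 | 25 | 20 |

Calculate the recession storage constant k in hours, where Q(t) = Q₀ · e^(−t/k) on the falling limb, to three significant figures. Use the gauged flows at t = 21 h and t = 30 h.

On the falling limb, Q drops from 94 to 32 m³/s between t = 21 h and t = 30 h (Δt = 9 h).
k = −Δt / ln(Q₂/Q₁) = −9 / ln(32/94) = 8.35 h.

k ≈ 8.35 h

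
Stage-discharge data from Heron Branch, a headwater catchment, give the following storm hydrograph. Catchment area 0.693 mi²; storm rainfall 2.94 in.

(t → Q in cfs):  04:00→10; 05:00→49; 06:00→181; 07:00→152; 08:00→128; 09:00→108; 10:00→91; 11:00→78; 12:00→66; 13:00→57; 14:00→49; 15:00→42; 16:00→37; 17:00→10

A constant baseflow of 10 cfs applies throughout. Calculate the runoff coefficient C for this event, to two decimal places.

ΣQ_DR = 918.0 cfs; V = ΣQ_DR·Δt = 3.305 × 10^6 ft³.
Runoff depth d = V / A = 2.053 in.
C = d / P = 2.053 / 2.94 = 0.70.

C ≈ 0.70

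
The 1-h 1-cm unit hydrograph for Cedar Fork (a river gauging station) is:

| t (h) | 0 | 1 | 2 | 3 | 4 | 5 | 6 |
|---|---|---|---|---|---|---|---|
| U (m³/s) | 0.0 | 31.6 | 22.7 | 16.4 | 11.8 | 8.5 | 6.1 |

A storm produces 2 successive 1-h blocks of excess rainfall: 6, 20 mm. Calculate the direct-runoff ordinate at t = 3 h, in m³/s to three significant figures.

Q ≈ 55.2 m³/s

By discrete convolution, Q_j = Σ (P_i / 10 mm) · U_{j−i}.
At t = 3 h (j=3): Q = (6/10)·16.4 + (20/10)·22.7 = 55.2 m³/s.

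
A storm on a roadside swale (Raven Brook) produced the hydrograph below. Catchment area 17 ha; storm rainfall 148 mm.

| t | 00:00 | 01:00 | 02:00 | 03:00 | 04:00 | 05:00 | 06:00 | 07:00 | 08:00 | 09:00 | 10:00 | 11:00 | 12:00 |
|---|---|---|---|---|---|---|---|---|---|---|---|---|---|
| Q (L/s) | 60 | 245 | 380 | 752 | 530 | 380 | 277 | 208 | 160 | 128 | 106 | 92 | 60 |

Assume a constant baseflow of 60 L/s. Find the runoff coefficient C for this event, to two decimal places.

ΣQ_DR = 2598 L/s; V = ΣQ_DR·Δt = 9.353 × 10^6 L.
Runoff depth d = V / A = 55.02 mm.
C = d / P = 55.02 / 148 = 0.37.

C ≈ 0.37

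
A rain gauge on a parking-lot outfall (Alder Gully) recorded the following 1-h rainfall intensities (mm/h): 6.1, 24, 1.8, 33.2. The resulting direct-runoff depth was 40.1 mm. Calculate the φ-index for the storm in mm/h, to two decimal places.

Only the 2 blocks with intensity above φ contribute runoff: 24, 33.2 mm/h.
Σ(I−φ)·Δt = d  ⇒  (24+33.2 − 2φ)·1 = 40.1
φ = (57.20 − 40.1/1) / 2 = 8.55 mm/h.

φ ≈ 8.55 mm/h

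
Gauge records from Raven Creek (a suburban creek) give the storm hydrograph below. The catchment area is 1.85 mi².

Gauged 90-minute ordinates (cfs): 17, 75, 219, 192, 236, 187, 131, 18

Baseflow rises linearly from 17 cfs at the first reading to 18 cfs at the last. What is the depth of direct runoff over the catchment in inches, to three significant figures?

Direct runoff: 0.00, 57.86, 201.71, 174.57, 218.43, 169.29, 113.14, 0.00 cfs; ΣQ_DR = 935.0 cfs.
V = ΣQ_DR · Δt = 935.0 × 5400 s = 5.049 × 10^6 ft³.
Over A = 1.85 mi², depth = V / A = 1.17 in.

d ≈ 1.17 in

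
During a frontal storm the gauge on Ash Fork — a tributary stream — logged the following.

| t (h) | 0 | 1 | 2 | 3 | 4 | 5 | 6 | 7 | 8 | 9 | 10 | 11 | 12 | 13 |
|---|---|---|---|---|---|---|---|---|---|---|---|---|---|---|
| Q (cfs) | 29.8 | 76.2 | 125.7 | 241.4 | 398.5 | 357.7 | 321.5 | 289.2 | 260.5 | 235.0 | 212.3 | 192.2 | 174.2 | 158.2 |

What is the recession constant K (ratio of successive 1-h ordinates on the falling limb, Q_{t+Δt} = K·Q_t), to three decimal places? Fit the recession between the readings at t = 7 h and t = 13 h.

K ≈ 0.904

Using the recession-limb readings at t = 7 h and t = 13 h: Q falls from 289.2 to 158.2 cfs over 6 intervals.
K = (Q₂/Q₁)^(1/6) = (158.2/289.2)^(1/6) = 0.904.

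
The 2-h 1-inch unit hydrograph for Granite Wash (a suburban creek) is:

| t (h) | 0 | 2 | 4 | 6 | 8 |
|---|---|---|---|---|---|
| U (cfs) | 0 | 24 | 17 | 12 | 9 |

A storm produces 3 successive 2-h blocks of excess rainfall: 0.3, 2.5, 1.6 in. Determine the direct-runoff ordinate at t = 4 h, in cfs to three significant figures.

Q ≈ 65.1 cfs

By discrete convolution, Q_j = Σ (P_i / 1 in) · U_{j−i}.
At t = 4 h (j=2): Q = (0.3/1)·17 + (2.5/1)·24 + (1.6/1)·0 = 65.1 cfs.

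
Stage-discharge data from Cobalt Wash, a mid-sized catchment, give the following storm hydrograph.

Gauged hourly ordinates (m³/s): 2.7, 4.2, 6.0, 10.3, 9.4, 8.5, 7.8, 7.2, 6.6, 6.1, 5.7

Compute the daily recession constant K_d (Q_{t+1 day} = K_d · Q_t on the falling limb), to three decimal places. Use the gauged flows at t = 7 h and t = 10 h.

K_d ≈ 0.154

Between t = 7 h and t = 10 h the flow falls from 7.2 to 5.7 m³/s over 3×1 h = 3 h.
Per-interval ratio K = (5.7/7.2)^(1/3) = 0.9251; K_d = K^(24/1) = 0.154.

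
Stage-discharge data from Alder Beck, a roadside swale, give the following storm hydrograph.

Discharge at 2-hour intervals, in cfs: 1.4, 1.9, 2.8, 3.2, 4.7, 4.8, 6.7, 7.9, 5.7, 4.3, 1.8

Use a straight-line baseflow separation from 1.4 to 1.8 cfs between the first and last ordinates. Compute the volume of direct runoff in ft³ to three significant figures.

V ≈ 1.99 × 10^5 ft³

Direct-runoff ordinates (Q − Q_b): 0.00, 0.46, 1.32, 1.68, 3.14, 3.20, 5.06, 6.22, 3.98, 2.54, 0.00 cfs.
ΣQ_DR = 27.60 cfs.
With Δt = 2 h = 7200 s, V = ΣQ_DR · Δt = 27.60 × 7200 = 1.99 × 10^5 ft³.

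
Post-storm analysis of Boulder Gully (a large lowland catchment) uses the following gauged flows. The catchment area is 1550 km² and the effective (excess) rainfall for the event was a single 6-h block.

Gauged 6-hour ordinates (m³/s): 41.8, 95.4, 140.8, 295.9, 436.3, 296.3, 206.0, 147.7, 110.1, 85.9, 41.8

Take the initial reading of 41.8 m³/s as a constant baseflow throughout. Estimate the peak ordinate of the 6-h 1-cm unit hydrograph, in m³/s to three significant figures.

U_p ≈ 197 m³/s

Direct runoff: 0.0, 53.6, 99.0, 254.1, 394.5, 254.5, 164.2, 105.9, 68.3, 44.1, 0.0 m³/s; ΣQ_DR = 1438 m³/s, peak = 394.5 m³/s.
Runoff depth d = ΣQ_DR·Δt / A = 1438 × 21600 / (1550 km²) = 20.04 mm.
The 1-cm UH is the DRH scaled by (10 mm)/d, so U_p = 394.5 × 10/20.04 = 197 m³/s.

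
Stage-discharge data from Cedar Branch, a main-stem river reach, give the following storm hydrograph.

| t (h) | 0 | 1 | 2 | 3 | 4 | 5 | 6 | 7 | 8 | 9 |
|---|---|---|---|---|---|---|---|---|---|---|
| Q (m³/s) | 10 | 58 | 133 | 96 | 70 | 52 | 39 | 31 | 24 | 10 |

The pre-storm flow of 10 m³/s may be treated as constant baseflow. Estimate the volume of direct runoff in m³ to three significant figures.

Direct-runoff ordinates (Q − Q_b): 0.0, 48.0, 123.0, 86.0, 60.0, 42.0, 29.0, 21.0, 14.0, 0.0 m³/s.
ΣQ_DR = 423.0 m³/s.
With Δt = 1 h = 3600 s, V = ΣQ_DR · Δt = 423.0 × 3600 = 1.52 × 10^6 m³.

V ≈ 1.52 × 10^6 m³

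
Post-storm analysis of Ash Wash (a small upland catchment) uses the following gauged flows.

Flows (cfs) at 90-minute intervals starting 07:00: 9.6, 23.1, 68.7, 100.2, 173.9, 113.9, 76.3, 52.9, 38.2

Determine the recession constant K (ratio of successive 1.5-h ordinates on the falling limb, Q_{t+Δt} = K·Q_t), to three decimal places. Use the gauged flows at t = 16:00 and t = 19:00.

K ≈ 0.708

Using the recession-limb readings at t = 16:00 and t = 19:00: Q falls from 76.3 to 38.2 cfs over 2 intervals.
K = (Q₂/Q₁)^(1/2) = (38.2/76.3)^(1/2) = 0.708.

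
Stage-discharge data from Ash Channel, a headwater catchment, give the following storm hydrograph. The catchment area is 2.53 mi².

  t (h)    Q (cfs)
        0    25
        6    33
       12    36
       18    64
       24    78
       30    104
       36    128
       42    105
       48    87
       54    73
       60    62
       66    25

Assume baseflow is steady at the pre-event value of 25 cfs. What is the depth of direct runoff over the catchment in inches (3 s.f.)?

d ≈ 1.91 in

Direct runoff: 0.0, 8.0, 11.0, 39.0, 53.0, 79.0, 103.0, 80.0, 62.0, 48.0, 37.0, 0.0 cfs; ΣQ_DR = 520.0 cfs.
V = ΣQ_DR · Δt = 520.0 × 21600 s = 1.123 × 10^7 ft³.
Over A = 2.53 mi², depth = V / A = 1.91 in.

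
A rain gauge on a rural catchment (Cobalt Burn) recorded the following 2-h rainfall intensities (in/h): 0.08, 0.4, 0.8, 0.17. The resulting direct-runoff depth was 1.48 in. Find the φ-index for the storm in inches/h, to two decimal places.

φ ≈ 0.23 in/h

Only the 2 blocks with intensity above φ contribute runoff: 0.4, 0.8 in/h.
Σ(I−φ)·Δt = d  ⇒  (0.4+0.8 − 2φ)·2 = 1.48
φ = (1.200 − 1.48/2) / 2 = 0.23 in/h.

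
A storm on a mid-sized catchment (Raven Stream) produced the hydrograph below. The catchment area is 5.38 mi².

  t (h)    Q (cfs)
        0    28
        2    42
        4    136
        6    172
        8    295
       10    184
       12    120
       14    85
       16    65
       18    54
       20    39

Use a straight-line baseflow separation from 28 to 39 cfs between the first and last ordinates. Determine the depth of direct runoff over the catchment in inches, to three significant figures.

d ≈ 0.491 in

Direct runoff: 0.00, 12.90, 105.80, 140.70, 262.60, 150.50, 85.40, 49.30, 28.20, 16.10, 0.00 cfs; ΣQ_DR = 851.5 cfs.
V = ΣQ_DR · Δt = 851.5 × 7200 s = 6.131 × 10^6 ft³.
Over A = 5.38 mi², depth = V / A = 0.491 in.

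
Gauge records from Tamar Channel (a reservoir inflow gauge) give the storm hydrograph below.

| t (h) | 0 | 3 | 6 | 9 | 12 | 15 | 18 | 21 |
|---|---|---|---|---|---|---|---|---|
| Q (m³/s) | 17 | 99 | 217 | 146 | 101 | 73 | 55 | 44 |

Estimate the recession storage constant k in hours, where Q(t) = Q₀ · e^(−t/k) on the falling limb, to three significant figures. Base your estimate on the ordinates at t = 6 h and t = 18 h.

k ≈ 8.74 h

On the falling limb, Q drops from 217 to 55 m³/s between t = 6 h and t = 18 h (Δt = 12 h).
k = −Δt / ln(Q₂/Q₁) = −12 / ln(55/217) = 8.74 h.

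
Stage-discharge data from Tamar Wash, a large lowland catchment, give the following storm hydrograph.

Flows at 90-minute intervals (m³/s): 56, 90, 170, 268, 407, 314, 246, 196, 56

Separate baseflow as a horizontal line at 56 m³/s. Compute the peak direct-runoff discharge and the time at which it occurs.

Subtracting baseflow gives direct-runoff ordinates: 0.0, 34.0, 114.0, 212.0, 351.0, 258.0, 190.0, 140.0, 0.0 m³/s.
The maximum is 351.0 m³/s, occurring at the reading for t = 6 h.

Q_p = 351.0 m³/s at t = 6 h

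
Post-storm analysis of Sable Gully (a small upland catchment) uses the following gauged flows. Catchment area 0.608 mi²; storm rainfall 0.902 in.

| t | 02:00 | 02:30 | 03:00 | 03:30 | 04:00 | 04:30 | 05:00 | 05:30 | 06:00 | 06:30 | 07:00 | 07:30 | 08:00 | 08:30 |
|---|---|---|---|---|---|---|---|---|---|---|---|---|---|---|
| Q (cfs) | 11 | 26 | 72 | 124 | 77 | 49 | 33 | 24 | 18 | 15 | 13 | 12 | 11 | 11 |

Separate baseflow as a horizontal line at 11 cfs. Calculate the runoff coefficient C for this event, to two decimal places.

ΣQ_DR = 342.0 cfs; V = ΣQ_DR·Δt = 6.156 × 10^5 ft³.
Runoff depth d = V / A = 0.4358 in.
C = d / P = 0.4358 / 0.902 = 0.48.

C ≈ 0.48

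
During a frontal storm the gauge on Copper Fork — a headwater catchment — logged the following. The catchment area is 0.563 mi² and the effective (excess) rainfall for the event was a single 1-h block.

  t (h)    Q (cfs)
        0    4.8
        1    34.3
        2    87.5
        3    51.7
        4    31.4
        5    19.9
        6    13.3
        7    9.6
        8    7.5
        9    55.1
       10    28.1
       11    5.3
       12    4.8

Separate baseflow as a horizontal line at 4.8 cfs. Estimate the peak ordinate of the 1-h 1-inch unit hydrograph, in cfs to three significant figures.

Direct runoff: 0.0, 29.5, 82.7, 46.9, 26.6, 15.1, 8.5, 4.8, 2.7, 50.3, 23.3, 0.5, 0.0 cfs; ΣQ_DR = 290.9 cfs, peak = 82.7 cfs.
Runoff depth d = ΣQ_DR·Δt / A = 290.9 × 3600 / (0.563 mi²) = 0.8007 in.
The 1-inch UH is the DRH scaled by (1 in)/d, so U_p = 82.7 × 1/0.8007 = 103 cfs.

U_p ≈ 103 cfs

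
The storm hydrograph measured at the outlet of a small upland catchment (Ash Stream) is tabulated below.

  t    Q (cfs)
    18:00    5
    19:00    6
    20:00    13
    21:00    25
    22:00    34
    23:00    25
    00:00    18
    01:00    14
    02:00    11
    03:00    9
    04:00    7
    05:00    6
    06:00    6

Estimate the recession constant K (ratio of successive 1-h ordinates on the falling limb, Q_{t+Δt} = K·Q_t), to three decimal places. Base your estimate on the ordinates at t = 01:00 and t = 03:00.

Using the recession-limb readings at t = 01:00 and t = 03:00: Q falls from 14 to 9 cfs over 2 intervals.
K = (Q₂/Q₁)^(1/2) = (9/14)^(1/2) = 0.802.

K ≈ 0.802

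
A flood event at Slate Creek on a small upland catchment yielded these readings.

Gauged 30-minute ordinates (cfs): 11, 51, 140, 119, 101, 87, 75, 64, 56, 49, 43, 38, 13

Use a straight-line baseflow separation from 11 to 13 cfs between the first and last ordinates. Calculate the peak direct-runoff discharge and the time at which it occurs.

Subtracting baseflow gives direct-runoff ordinates: 0.00, 39.83, 128.67, 107.50, 89.33, 75.17, 63.00, 51.83, 43.67, 36.50, 30.33, 25.17, 0.00 cfs.
The maximum is 128.67 cfs, occurring at the reading for t = 1 h.

Q_p = 128.67 cfs at t = 1 h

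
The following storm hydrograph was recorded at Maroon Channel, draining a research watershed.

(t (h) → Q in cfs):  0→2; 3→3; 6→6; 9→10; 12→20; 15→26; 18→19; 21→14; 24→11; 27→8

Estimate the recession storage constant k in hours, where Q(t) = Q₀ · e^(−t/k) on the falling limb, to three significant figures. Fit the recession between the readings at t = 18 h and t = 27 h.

k ≈ 10.4 h

On the falling limb, Q drops from 19 to 8 cfs between t = 18 h and t = 27 h (Δt = 9 h).
k = −Δt / ln(Q₂/Q₁) = −9 / ln(8/19) = 10.4 h.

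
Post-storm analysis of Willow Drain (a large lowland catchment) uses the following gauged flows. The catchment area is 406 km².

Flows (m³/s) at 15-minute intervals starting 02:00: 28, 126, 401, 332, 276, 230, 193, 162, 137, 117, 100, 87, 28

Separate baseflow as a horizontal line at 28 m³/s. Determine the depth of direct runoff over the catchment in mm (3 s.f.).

Direct runoff: 0.0, 98.0, 373.0, 304.0, 248.0, 202.0, 165.0, 134.0, 109.0, 89.0, 72.0, 59.0, 0.0 m³/s; ΣQ_DR = 1853 m³/s.
V = ΣQ_DR · Δt = 1853 × 900 s = 1.668 × 10^6 m³.
Over A = 406 km², depth = V / A = 4.11 mm.

d ≈ 4.11 mm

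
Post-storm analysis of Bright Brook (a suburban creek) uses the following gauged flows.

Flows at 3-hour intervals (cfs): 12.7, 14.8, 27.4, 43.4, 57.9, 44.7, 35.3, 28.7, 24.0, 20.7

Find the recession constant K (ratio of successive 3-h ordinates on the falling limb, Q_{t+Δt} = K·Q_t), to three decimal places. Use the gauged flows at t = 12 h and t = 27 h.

Using the recession-limb readings at t = 12 h and t = 27 h: Q falls from 57.9 to 20.7 cfs over 5 intervals.
K = (Q₂/Q₁)^(1/5) = (20.7/57.9)^(1/5) = 0.814.

K ≈ 0.814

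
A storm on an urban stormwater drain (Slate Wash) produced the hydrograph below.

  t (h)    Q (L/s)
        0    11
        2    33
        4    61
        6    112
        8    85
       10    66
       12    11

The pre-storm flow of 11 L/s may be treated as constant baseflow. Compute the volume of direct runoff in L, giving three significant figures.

V ≈ 2.17 × 10^6 L

Direct-runoff ordinates (Q − Q_b): 0.0, 22.0, 50.0, 101.0, 74.0, 55.0, 0.0 L/s.
ΣQ_DR = 302.0 L/s.
With Δt = 2 h = 7200 s, V = ΣQ_DR · Δt = 302.0 × 7200 = 2.17 × 10^6 L.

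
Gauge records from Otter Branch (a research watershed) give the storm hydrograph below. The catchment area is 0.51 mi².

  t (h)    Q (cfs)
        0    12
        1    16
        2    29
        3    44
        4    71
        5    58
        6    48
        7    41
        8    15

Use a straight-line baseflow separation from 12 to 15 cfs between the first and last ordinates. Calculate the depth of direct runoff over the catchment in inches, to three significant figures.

Direct runoff: 0.00, 3.62, 16.25, 30.88, 57.50, 44.12, 33.75, 26.38, 0.00 cfs; ΣQ_DR = 212.5 cfs.
V = ΣQ_DR · Δt = 212.5 × 3600 s = 7.650 × 10^5 ft³.
Over A = 0.51 mi², depth = V / A = 0.646 in.

d ≈ 0.646 in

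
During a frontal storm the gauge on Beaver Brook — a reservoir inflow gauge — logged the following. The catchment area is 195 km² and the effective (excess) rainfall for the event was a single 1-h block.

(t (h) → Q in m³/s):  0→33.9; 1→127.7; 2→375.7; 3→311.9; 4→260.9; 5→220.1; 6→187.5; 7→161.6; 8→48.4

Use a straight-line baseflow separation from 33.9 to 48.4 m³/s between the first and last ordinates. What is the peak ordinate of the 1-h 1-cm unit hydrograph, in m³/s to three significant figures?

U_p ≈ 135 m³/s

Direct runoff: 0.00, 91.99, 338.18, 272.56, 219.75, 177.14, 142.72, 115.01, 0.00 m³/s; ΣQ_DR = 1357 m³/s, peak = 338.18 m³/s.
Runoff depth d = ΣQ_DR·Δt / A = 1357 × 3600 / (195 km²) = 25.06 mm.
The 1-cm UH is the DRH scaled by (10 mm)/d, so U_p = 338.18 × 10/25.06 = 135 m³/s.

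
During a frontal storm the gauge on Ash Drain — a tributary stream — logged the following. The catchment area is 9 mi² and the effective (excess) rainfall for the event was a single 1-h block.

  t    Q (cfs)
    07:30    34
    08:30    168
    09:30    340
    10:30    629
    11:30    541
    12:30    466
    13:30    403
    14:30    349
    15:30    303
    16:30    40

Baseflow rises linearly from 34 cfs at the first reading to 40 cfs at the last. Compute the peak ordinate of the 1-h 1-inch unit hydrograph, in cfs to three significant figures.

Direct runoff: 0.00, 133.33, 304.67, 593.00, 504.33, 428.67, 365.00, 310.33, 263.67, 0.00 cfs; ΣQ_DR = 2903 cfs, peak = 593.00 cfs.
Runoff depth d = ΣQ_DR·Δt / A = 2903 × 3600 / (9 mi²) = 0.4998 in.
The 1-inch UH is the DRH scaled by (1 in)/d, so U_p = 593.00 × 1/0.4998 = 1190 cfs.

U_p ≈ 1190 cfs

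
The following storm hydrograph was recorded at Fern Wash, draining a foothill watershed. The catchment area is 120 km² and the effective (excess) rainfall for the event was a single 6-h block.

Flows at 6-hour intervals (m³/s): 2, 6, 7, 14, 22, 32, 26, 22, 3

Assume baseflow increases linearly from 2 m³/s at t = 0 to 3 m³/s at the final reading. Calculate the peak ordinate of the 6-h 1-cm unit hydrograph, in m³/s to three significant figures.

Direct runoff: 0.00, 3.88, 4.75, 11.62, 19.50, 29.38, 23.25, 19.12, 0.00 m³/s; ΣQ_DR = 111.5 m³/s, peak = 29.38 m³/s.
Runoff depth d = ΣQ_DR·Δt / A = 111.5 × 21600 / (120 km²) = 20.07 mm.
The 1-cm UH is the DRH scaled by (10 mm)/d, so U_p = 29.38 × 10/20.07 = 14.6 m³/s.

U_p ≈ 14.6 m³/s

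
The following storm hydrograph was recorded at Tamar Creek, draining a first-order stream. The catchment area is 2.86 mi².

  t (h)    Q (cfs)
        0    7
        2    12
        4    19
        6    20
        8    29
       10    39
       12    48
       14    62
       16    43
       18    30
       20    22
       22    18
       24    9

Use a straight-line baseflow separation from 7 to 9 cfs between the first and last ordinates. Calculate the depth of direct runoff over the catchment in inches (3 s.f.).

Direct runoff: 0.00, 4.83, 11.67, 12.50, 21.33, 31.17, 40.00, 53.83, 34.67, 21.50, 13.33, 9.17, 0.00 cfs; ΣQ_DR = 254.0 cfs.
V = ΣQ_DR · Δt = 254.0 × 7200 s = 1.829 × 10^6 ft³.
Over A = 2.86 mi², depth = V / A = 0.275 in.

d ≈ 0.275 in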